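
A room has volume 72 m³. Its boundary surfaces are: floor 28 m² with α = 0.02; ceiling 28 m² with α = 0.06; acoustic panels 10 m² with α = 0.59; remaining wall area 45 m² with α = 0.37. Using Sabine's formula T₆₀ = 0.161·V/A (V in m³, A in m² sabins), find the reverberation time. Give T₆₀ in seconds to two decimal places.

A = Σ Sᵢαᵢ = 28·0.02 + 28·0.06 + 10·0.59 + 45·0.37 = 24.79 m².
T₆₀ = 0.161·V/A = 0.161·72/24.79 = 0.468 s.

0.47 s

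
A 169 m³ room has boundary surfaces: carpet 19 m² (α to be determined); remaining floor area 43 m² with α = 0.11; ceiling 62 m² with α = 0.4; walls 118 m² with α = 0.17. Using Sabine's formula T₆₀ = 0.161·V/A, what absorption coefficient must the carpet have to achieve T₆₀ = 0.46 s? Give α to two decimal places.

0.50

A = 0.161·V/T₆₀ = 0.161·169/0.46 = 59.15 m² sabins.
Absorption from the other surfaces = 43·0.11 + 62·0.4 + 118·0.17 = 49.59 m², so the carpet must supply 9.56 m² over 19 m².
α = 9.56/19 = 0.503.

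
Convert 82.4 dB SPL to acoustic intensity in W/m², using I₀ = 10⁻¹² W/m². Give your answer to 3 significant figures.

0.000174 W/m²

I = I₀·10^(L/10) = 10⁻¹² × 10^(82.4/10) = 10^(-3.760).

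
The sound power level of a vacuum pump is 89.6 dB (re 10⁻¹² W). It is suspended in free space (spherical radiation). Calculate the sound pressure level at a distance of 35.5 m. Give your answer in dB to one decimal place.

The power spreads over a sphere of area 4π·r², so L_p = L_w − 10·log₁₀(4π·r²).
4π·r² = 1.584e+04 m², 10·log₁₀ of that is 41.997 dB.
L_p = 89.6 − 41.997 = 47.60 dB.

47.6 dB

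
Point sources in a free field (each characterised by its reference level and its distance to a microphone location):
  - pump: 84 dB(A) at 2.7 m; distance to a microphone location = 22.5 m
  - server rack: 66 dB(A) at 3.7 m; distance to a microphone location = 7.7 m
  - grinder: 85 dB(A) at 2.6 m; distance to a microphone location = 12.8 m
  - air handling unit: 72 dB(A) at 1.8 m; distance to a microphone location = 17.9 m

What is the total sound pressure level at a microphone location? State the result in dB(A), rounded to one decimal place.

Propagate each source to the receiver with L = L_ref − 20·log₁₀(r/r_ref), then add intensities.
pump: 84 − 20·log₁₀(22.5/2.7) = 84 − 18.42 = 65.58 dB(A).
server rack: 66 − 20·log₁₀(7.7/3.7) = 66 − 6.37 = 59.63 dB(A).
grinder: 85 − 20·log₁₀(12.8/2.6) = 85 − 13.84 = 71.16 dB(A).
air handling unit: 72 − 20·log₁₀(17.9/1.8) = 72 − 19.95 = 52.05 dB(A).
Σ 10^(L/10) = 1.774e+07 → L_total = 10·log₁₀(1.774e+07) = 72.49 dB(A).

72.5 dB(A)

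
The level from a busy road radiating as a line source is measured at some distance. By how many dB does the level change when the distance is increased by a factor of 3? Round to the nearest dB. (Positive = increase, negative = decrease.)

With cylindrical spreading the level changes by −10·log₁₀(r₂/r₁).
ΔL = −10·log₁₀(3) = -4.77 dB.

-5 dB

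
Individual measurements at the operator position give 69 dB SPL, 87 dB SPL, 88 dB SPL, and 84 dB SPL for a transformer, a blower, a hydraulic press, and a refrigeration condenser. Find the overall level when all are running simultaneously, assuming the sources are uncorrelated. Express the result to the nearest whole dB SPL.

91 dB SPL

For uncorrelated sources the intensities add, so convert each level to linear form, sum, and take 10·log₁₀ of the total.
Σ 10^(L/10) = 10^(69/10) + 10^(87/10) + 10^(88/10) + 10^(84/10) = 1.391e+09.
L_total = 10·log₁₀(1.391e+09) = 91.43 dB SPL.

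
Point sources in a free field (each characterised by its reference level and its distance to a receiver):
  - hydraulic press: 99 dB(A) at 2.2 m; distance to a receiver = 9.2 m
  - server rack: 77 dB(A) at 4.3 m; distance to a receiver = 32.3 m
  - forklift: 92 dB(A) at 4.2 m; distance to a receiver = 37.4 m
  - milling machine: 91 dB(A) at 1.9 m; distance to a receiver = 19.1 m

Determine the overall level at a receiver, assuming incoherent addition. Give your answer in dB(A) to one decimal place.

86.9 dB(A)

Propagate each source to the receiver with L = L_ref − 20·log₁₀(r/r_ref), then add intensities.
hydraulic press: 99 − 20·log₁₀(9.2/2.2) = 99 − 12.43 = 86.57 dB(A).
server rack: 77 − 20·log₁₀(32.3/4.3) = 77 − 17.51 = 59.49 dB(A).
forklift: 92 − 20·log₁₀(37.4/4.2) = 92 − 18.99 = 73.01 dB(A).
milling machine: 91 − 20·log₁₀(19.1/1.9) = 91 − 20.05 = 70.95 dB(A).
Σ 10^(L/10) = 4.876e+08 → L_total = 10·log₁₀(4.876e+08) = 86.88 dB(A).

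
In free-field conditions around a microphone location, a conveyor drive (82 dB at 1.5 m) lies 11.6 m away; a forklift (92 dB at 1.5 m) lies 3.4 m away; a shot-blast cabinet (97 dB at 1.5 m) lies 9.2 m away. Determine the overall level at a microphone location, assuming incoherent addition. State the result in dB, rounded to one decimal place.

First find each source's level at the receiver (point-source: −20·log₁₀(r/r_ref)), then combine on an intensity basis.
conveyor drive: 82 − 20·log₁₀(11.6/1.5) = 82 − 17.77 = 64.23 dB.
forklift: 92 − 20·log₁₀(3.4/1.5) = 92 − 7.11 = 84.89 dB.
shot-blast cabinet: 97 − 20·log₁₀(9.2/1.5) = 97 − 15.75 = 81.25 dB.
Σ 10^(L/10) = 4.444e+08 → L_total = 10·log₁₀(4.444e+08) = 86.48 dB.

86.5 dB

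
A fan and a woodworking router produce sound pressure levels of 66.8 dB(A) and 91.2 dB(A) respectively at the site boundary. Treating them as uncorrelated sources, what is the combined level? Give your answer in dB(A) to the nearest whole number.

91 dB(A)

Incoherent sources combine by intensity addition: L_total = 10·log₁₀(Σ 10^(L_i/10)).
Σ 10^(L/10) = 10^(66.8/10) + 10^(91.2/10) = 1.323e+09.
L_total = 10·log₁₀(1.323e+09) = 91.22 dB(A).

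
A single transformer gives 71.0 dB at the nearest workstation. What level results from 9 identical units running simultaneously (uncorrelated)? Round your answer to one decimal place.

With 9 equal, uncorrelated contributions the intensity is 9× that of one unit, giving a rise of 10·log₁₀ 9.
L_total = 71.0 + 10·log₁₀(9) = 71.0 + 9.542 = 80.54 dB.

80.5 dB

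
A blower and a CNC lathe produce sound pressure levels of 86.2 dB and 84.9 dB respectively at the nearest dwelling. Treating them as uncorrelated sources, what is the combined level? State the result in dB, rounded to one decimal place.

88.6 dB

Incoherent sources combine by intensity addition: L_total = 10·log₁₀(Σ 10^(L_i/10)).
Σ 10^(L/10) = 10^(86.2/10) + 10^(84.9/10) = 7.259e+08.
L_total = 10·log₁₀(7.259e+08) = 88.61 dB.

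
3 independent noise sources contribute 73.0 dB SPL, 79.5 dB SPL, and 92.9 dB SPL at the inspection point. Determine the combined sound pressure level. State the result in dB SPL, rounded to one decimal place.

For uncorrelated sources the intensities add, so convert each level to linear form, sum, and take 10·log₁₀ of the total.
Σ 10^(L/10) = 10^(73.0/10) + 10^(79.5/10) + 10^(92.9/10) = 2.059e+09.
L_total = 10·log₁₀(2.059e+09) = 93.14 dB SPL.

93.1 dB SPL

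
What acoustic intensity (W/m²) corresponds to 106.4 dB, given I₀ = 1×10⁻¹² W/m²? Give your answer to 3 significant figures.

I/I₀ = 10^(106.4/10) = 4.365e+10, so I = 4.365e+10 × 10⁻¹² W/m².

0.0437 W/m²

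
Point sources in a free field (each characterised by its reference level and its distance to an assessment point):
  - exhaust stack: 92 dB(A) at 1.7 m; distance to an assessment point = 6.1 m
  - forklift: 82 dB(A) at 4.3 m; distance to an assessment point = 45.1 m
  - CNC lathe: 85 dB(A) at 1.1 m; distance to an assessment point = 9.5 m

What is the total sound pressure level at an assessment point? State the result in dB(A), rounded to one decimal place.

81.1 dB(A)

Apply inverse-square spreading to bring every level to the receiver, then sum 10^(L/10).
exhaust stack: 92 − 20·log₁₀(6.1/1.7) = 92 − 11.10 = 80.90 dB(A).
forklift: 82 − 20·log₁₀(45.1/4.3) = 82 − 20.41 = 61.59 dB(A).
CNC lathe: 85 − 20·log₁₀(9.5/1.1) = 85 − 18.73 = 66.27 dB(A).
Σ 10^(L/10) = 1.288e+08 → L_total = 10·log₁₀(1.288e+08) = 81.10 dB(A).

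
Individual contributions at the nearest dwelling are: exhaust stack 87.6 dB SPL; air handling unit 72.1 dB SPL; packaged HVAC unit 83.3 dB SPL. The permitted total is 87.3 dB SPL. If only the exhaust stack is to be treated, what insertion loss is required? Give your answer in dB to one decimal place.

2.7 dB

The untreated sources together contribute 10^(72.1/10) + 10^(83.3/10) = 2.300e+08, i.e. 83.62 dB SPL.
To meet 87.3 dB SPL overall, the treated exhaust stack may contribute at most 10^(87.3/10) − 2.300e+08 = 3.070e+08, i.e. 84.87 dB SPL.
Required insertion loss = 87.6 − 84.87 = 2.73 dB.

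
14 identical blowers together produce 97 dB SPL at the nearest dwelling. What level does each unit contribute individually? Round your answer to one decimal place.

85.5 dB SPL

14 equal contributions raise the level by 10·log₁₀ 14 = 11.461 dB, so each unit alone gives 97 − 11.461.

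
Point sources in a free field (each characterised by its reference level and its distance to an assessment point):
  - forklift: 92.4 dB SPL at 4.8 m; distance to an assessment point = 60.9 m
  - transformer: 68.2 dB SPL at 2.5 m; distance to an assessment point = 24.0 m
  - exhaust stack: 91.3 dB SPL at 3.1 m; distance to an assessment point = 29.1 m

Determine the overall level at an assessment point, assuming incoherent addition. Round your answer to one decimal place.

74.2 dB SPL

Apply inverse-square spreading to bring every level to the receiver, then sum 10^(L/10).
forklift: 92.4 − 20·log₁₀(60.9/4.8) = 92.4 − 22.07 = 70.33 dB SPL.
transformer: 68.2 − 20·log₁₀(24.0/2.5) = 68.2 − 19.65 = 48.55 dB SPL.
exhaust stack: 91.3 − 20·log₁₀(29.1/3.1) = 91.3 − 19.45 = 71.85 dB SPL.
Σ 10^(L/10) = 2.618e+07 → L_total = 10·log₁₀(2.618e+07) = 74.18 dB SPL.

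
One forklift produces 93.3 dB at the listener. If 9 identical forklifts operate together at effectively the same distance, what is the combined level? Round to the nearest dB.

103 dB

N identical incoherent sources raise the level by 10·log₁₀ N.
L_total = 93.3 + 10·log₁₀(9) = 93.3 + 9.542 = 102.84 dB.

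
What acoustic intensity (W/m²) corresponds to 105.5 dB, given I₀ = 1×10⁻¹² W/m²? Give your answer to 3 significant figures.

L = 10·log₁₀(I/I₀) ⇒ I = I₀·10^(L/10) = 10⁻¹² × 10^10.55.

0.0355 W/m²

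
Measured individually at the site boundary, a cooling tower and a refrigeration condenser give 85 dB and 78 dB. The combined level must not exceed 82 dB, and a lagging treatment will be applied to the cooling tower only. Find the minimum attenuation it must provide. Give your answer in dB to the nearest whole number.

The untreated sources together contribute 10^(78/10) = 6.310e+07, i.e. 78.00 dB.
To meet 82 dB overall, the treated cooling tower may contribute at most 10^(82/10) − 6.310e+07 = 9.539e+07, i.e. 79.80 dB.
Required insertion loss = 85 − 79.80 = 5.20 dB.

5 dB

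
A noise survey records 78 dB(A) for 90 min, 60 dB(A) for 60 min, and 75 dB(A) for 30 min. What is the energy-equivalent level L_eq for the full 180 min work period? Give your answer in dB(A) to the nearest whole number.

76 dB(A)

Weight each interval's intensity by its duration and average over T = 180 min:
Σ tᵢ·10^(Lᵢ/10) = 90·10^(78/10) + 60·10^(60/10) + 30·10^(75/10) = 6.687e+09.
L_eq = 10·log₁₀(6.687e+09/180) = 75.70 dB(A).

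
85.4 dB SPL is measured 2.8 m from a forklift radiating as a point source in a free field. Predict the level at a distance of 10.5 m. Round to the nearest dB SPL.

For a point source, L₂ = L₁ − 20·log₁₀(r₂/r₁).
L₂ = 85.4 − 20·log₁₀(10.5/2.8) = 85.4 − 11.481 = 73.92 dB SPL.

74 dB SPL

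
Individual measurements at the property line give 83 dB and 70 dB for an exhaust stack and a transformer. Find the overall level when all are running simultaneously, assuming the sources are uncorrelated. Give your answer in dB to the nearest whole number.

83 dB

For uncorrelated sources the intensities add, so convert each level to linear form, sum, and take 10·log₁₀ of the total.
Σ 10^(L/10) = 10^(83/10) + 10^(70/10) = 2.095e+08.
L_total = 10·log₁₀(2.095e+08) = 83.21 dB.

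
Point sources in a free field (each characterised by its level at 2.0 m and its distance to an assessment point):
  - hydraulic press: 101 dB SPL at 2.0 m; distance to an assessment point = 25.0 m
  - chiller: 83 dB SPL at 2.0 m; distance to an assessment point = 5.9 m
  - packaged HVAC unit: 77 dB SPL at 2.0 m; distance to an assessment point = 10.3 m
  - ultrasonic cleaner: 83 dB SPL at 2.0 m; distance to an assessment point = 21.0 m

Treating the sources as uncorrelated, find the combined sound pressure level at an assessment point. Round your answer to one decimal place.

80.3 dB SPL

Propagate each source to the receiver with L = L_ref − 20·log₁₀(r/r_ref), then add intensities.
hydraulic press: 101 − 20·log₁₀(25.0/2.0) = 101 − 21.94 = 79.06 dB SPL.
chiller: 83 − 20·log₁₀(5.9/2.0) = 83 − 9.40 = 73.60 dB SPL.
packaged HVAC unit: 77 − 20·log₁₀(10.3/2.0) = 77 − 14.24 = 62.76 dB SPL.
ultrasonic cleaner: 83 − 20·log₁₀(21.0/2.0) = 83 − 20.42 = 62.58 dB SPL.
Σ 10^(L/10) = 1.072e+08 → L_total = 10·log₁₀(1.072e+08) = 80.30 dB SPL.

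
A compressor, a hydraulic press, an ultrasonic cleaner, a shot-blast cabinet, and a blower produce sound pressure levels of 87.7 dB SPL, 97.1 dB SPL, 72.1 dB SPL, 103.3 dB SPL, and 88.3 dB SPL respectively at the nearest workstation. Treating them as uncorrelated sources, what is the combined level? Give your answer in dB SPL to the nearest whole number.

For uncorrelated sources the intensities add, so convert each level to linear form, sum, and take 10·log₁₀ of the total.
Σ 10^(L/10) = 10^(87.7/10) + 10^(97.1/10) + 10^(72.1/10) + 10^(103.3/10) + 10^(88.3/10) = 2.779e+10.
L_total = 10·log₁₀(2.779e+10) = 104.44 dB SPL.

104 dB SPL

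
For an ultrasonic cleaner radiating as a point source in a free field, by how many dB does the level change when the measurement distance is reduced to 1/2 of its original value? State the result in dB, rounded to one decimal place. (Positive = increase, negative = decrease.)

A point source loses 6 dB per doubling of distance; generally ΔL = −20·log₁₀(r₂/r₁).
ΔL = −20·log₁₀(0.5) = +6.02 dB.

+6.0 dB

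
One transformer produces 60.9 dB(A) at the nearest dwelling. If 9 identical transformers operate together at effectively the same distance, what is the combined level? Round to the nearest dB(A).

70 dB(A)

N identical incoherent sources raise the level by 10·log₁₀ N.
L_total = 60.9 + 10·log₁₀(9) = 60.9 + 9.542 = 70.44 dB(A).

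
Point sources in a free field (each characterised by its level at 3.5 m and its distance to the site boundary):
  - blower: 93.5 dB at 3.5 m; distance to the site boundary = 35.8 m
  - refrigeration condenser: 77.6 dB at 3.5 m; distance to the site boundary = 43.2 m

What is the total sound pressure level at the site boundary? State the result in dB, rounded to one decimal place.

First find each source's level at the receiver (point-source: −20·log₁₀(r/r_ref)), then combine on an intensity basis.
blower: 93.5 − 20·log₁₀(35.8/3.5) = 93.5 − 20.20 = 73.30 dB.
refrigeration condenser: 77.6 − 20·log₁₀(43.2/3.5) = 77.6 − 21.83 = 55.77 dB.
Σ 10^(L/10) = 2.178e+07 → L_total = 10·log₁₀(2.178e+07) = 73.38 dB.

73.4 dB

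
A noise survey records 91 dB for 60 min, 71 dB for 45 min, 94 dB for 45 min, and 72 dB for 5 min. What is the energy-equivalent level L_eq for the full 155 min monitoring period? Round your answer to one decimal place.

L_eq = 10·log₁₀[(1/T)·Σ tᵢ·10^(Lᵢ/10)] with T = 155 min.
Σ tᵢ·10^(Lᵢ/10) = 60·10^(91/10) + 45·10^(71/10) + 45·10^(94/10) + 5·10^(72/10) = 1.892e+11.
L_eq = 10·log₁₀(1.892e+11/155) = 90.87 dB.

90.9 dB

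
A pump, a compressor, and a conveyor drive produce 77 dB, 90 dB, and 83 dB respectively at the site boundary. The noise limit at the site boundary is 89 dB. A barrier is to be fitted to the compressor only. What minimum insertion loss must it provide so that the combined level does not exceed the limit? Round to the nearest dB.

3 dB

Fixed contribution from the other sources: Σ 10^(L/10) = 10^(77/10) + 10^(83/10) = 2.496e+08 (83.97 dB).
To meet 89 dB overall, the treated compressor may contribute at most 10^(89/10) − 2.496e+08 = 5.447e+08, i.e. 87.36 dB.
So the compressor must be reduced from 90 to 87.36 dB: IL = 2.64 dB.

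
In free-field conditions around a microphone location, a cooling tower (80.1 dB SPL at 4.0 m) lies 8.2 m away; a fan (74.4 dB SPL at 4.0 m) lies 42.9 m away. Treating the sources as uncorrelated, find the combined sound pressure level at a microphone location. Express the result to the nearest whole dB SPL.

Apply inverse-square spreading to bring every level to the receiver, then sum 10^(L/10).
cooling tower: 80.1 − 20·log₁₀(8.2/4.0) = 80.1 − 6.24 = 73.86 dB SPL.
fan: 74.4 − 20·log₁₀(42.9/4.0) = 74.4 − 20.61 = 53.79 dB SPL.
Σ 10^(L/10) = 2.459e+07 → L_total = 10·log₁₀(2.459e+07) = 73.91 dB SPL.

74 dB SPL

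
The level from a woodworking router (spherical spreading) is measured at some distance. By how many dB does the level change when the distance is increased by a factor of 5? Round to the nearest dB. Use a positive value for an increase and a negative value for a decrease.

A point source loses 6 dB per doubling of distance; generally ΔL = −20·log₁₀(r₂/r₁).
ΔL = −20·log₁₀(5) = -13.98 dB.

-14 dB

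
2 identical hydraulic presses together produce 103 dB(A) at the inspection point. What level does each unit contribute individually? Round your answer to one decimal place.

For N identical incoherent sources L_total = L₁ + 10·log₁₀ N, so L₁ = 103 − 10·log₁₀(2) = 103 − 3.010.

100.0 dB(A)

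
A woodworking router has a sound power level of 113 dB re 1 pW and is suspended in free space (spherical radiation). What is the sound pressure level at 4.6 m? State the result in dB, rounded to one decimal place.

88.8 dB

Free-field spherical radiation: L_p = L_w − 10·log₁₀(4π·r²), r = 4.6 m.
4π·r² = 265.9 m², 10·log₁₀ of that is 24.247 dB.
L_p = 113 − 24.247 = 88.75 dB.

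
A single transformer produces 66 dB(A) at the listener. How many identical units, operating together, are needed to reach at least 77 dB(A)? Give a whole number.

Need L₁ + 10·log₁₀ N ≥ 77, i.e. log₁₀ N ≥ 1.10.
N ≥ 10^(11.0/10) = 12.589, so N = 13.

13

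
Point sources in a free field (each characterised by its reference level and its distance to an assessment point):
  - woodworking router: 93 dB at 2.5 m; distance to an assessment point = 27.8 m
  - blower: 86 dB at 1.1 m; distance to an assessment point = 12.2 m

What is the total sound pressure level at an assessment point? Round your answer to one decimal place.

72.9 dB

Propagate each source to the receiver with L = L_ref − 20·log₁₀(r/r_ref), then add intensities.
woodworking router: 93 − 20·log₁₀(27.8/2.5) = 93 − 20.92 = 72.08 dB.
blower: 86 − 20·log₁₀(12.2/1.1) = 86 − 20.90 = 65.10 dB.
Σ 10^(L/10) = 1.937e+07 → L_total = 10·log₁₀(1.937e+07) = 72.87 dB.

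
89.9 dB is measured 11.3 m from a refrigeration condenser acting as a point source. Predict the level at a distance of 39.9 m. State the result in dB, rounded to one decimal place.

Point-source attenuation: ΔL = 20·log₁₀(r₂/r₁) = 20·log₁₀(39.9/11.3) = 10.958 dB.
L₂ = 89.9 − 20·log₁₀(39.9/11.3) = 89.9 − 10.958 = 78.94 dB.

78.9 dB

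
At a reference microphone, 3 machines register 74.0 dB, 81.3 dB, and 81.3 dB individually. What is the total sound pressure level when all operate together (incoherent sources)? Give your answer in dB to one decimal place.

84.7 dB

For uncorrelated sources the intensities add, so convert each level to linear form, sum, and take 10·log₁₀ of the total.
Σ 10^(L/10) = 10^(74.0/10) + 10^(81.3/10) + 10^(81.3/10) = 2.949e+08.
L_total = 10·log₁₀(2.949e+08) = 84.70 dB.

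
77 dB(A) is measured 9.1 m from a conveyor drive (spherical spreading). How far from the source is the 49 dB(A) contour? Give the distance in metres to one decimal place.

228.6 m

The 28.0 dB drop corresponds to a distance ratio of 10^(28.0/20) for a point source.
r₂ = 9.1·10^((77−49)/20) = 9.1·10^(28.0/20) = 228.58 m.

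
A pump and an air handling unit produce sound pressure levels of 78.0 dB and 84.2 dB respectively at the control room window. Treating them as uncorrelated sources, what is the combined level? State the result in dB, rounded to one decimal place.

85.1 dB

Incoherent sources combine by intensity addition: L_total = 10·log₁₀(Σ 10^(L_i/10)).
Σ 10^(L/10) = 10^(78.0/10) + 10^(84.2/10) = 3.261e+08.
L_total = 10·log₁₀(3.261e+08) = 85.13 dB.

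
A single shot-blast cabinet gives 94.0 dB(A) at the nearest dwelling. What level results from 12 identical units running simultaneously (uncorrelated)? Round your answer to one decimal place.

104.8 dB(A)

With 12 equal, uncorrelated contributions the intensity is 12× that of one unit, giving a rise of 10·log₁₀ 12.
L_total = 94.0 + 10·log₁₀(12) = 94.0 + 10.792 = 104.79 dB(A).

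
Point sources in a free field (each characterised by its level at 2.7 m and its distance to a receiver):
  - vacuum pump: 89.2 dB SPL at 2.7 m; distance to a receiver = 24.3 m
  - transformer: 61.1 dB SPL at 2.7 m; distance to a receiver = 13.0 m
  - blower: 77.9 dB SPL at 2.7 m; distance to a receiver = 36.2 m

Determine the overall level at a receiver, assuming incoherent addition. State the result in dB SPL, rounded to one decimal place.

70.3 dB SPL

Propagate each source to the receiver with L = L_ref − 20·log₁₀(r/r_ref), then add intensities.
vacuum pump: 89.2 − 20·log₁₀(24.3/2.7) = 89.2 − 19.08 = 70.12 dB SPL.
transformer: 61.1 − 20·log₁₀(13.0/2.7) = 61.1 − 13.65 = 47.45 dB SPL.
blower: 77.9 − 20·log₁₀(36.2/2.7) = 77.9 − 22.55 = 55.35 dB SPL.
Σ 10^(L/10) = 1.067e+07 → L_total = 10·log₁₀(1.067e+07) = 70.28 dB SPL.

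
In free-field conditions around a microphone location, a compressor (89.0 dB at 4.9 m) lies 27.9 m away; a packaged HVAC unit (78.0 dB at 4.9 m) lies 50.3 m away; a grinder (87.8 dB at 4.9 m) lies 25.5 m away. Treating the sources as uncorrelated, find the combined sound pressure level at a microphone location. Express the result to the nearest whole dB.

Apply inverse-square spreading to bring every level to the receiver, then sum 10^(L/10).
compressor: 89.0 − 20·log₁₀(27.9/4.9) = 89.0 − 15.11 = 73.89 dB.
packaged HVAC unit: 78.0 − 20·log₁₀(50.3/4.9) = 78.0 − 20.23 = 57.77 dB.
grinder: 87.8 − 20·log₁₀(25.5/4.9) = 87.8 − 14.33 = 73.47 dB.
Σ 10^(L/10) = 4.735e+07 → L_total = 10·log₁₀(4.735e+07) = 76.75 dB.

77 dB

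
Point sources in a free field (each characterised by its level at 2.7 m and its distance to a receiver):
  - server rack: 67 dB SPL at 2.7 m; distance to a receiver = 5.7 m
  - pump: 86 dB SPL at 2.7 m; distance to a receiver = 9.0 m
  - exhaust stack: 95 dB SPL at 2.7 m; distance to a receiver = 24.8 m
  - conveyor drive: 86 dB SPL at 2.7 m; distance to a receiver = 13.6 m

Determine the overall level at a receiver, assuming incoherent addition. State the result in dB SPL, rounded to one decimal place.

First find each source's level at the receiver (point-source: −20·log₁₀(r/r_ref)), then combine on an intensity basis.
server rack: 67 − 20·log₁₀(5.7/2.7) = 67 − 6.49 = 60.51 dB SPL.
pump: 86 − 20·log₁₀(9.0/2.7) = 86 − 10.46 = 75.54 dB SPL.
exhaust stack: 95 − 20·log₁₀(24.8/2.7) = 95 − 19.26 = 75.74 dB SPL.
conveyor drive: 86 − 20·log₁₀(13.6/2.7) = 86 − 14.04 = 71.96 dB SPL.
Σ 10^(L/10) = 9.013e+07 → L_total = 10·log₁₀(9.013e+07) = 79.55 dB SPL.

79.5 dB SPL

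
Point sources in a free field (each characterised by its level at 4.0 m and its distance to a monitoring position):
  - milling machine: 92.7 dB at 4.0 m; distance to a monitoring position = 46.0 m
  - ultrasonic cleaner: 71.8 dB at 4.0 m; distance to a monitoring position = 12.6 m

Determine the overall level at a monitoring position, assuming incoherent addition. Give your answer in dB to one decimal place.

71.9 dB

First find each source's level at the receiver (point-source: −20·log₁₀(r/r_ref)), then combine on an intensity basis.
milling machine: 92.7 − 20·log₁₀(46.0/4.0) = 92.7 − 21.21 = 71.49 dB.
ultrasonic cleaner: 71.8 − 20·log₁₀(12.6/4.0) = 71.8 − 9.97 = 61.83 dB.
Σ 10^(L/10) = 1.561e+07 → L_total = 10·log₁₀(1.561e+07) = 71.93 dB.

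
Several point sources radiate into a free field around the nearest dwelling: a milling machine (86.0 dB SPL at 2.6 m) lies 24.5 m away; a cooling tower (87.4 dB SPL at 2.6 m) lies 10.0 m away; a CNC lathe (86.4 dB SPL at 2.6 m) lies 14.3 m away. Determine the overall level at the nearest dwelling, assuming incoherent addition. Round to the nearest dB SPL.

Apply inverse-square spreading to bring every level to the receiver, then sum 10^(L/10).
milling machine: 86.0 − 20·log₁₀(24.5/2.6) = 86.0 − 19.48 = 66.52 dB SPL.
cooling tower: 87.4 − 20·log₁₀(10.0/2.6) = 87.4 − 11.70 = 75.70 dB SPL.
CNC lathe: 86.4 − 20·log₁₀(14.3/2.6) = 86.4 − 14.81 = 71.59 dB SPL.
Σ 10^(L/10) = 5.606e+07 → L_total = 10·log₁₀(5.606e+07) = 77.49 dB SPL.

77 dB SPL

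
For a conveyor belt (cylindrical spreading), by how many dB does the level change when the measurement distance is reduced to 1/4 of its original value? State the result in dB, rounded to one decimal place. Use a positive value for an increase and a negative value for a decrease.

+6.0 dB

Line-source spreading: ΔL = −10·log₁₀(r₂/r₁).
ΔL = −10·log₁₀(0.25) = +6.02 dB.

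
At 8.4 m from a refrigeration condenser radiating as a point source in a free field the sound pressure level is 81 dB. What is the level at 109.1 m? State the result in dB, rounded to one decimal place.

58.7 dB

Spherical spreading from a point source gives a 20·log₁₀(r₂/r₁) drop.
L₂ = 81 − 20·log₁₀(109.1/8.4) = 81 − 22.271 = 58.73 dB.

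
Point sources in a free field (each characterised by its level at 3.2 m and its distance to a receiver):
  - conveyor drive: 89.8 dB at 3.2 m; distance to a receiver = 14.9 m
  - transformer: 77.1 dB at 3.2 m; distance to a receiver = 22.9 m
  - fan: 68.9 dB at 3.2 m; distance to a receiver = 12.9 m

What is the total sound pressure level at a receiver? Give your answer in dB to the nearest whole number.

Propagate each source to the receiver with L = L_ref − 20·log₁₀(r/r_ref), then add intensities.
conveyor drive: 89.8 − 20·log₁₀(14.9/3.2) = 89.8 − 13.36 = 76.44 dB.
transformer: 77.1 − 20·log₁₀(22.9/3.2) = 77.1 − 17.09 = 60.01 dB.
fan: 68.9 − 20·log₁₀(12.9/3.2) = 68.9 − 12.11 = 56.79 dB.
Σ 10^(L/10) = 4.553e+07 → L_total = 10·log₁₀(4.553e+07) = 76.58 dB.

77 dB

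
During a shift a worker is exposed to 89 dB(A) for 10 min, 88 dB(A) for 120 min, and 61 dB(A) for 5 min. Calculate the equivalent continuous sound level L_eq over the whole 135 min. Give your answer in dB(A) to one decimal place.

87.9 dB(A)

The energy average is taken in the linear domain: L_eq = 10·log₁₀[(Σ tᵢ·10^(Lᵢ/10))/T], T = 135 min.
Σ tᵢ·10^(Lᵢ/10) = 10·10^(89/10) + 120·10^(88/10) + 5·10^(61/10) = 8.366e+10.
L_eq = 10·log₁₀(8.366e+10/135) = 87.92 dB(A).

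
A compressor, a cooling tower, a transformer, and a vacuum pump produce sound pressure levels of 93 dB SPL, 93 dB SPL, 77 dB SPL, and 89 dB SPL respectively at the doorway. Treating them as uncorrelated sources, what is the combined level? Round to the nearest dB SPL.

Incoherent sources combine by intensity addition: L_total = 10·log₁₀(Σ 10^(L_i/10)).
Σ 10^(L/10) = 10^(93/10) + 10^(93/10) + 10^(77/10) + 10^(89/10) = 4.835e+09.
L_total = 10·log₁₀(4.835e+09) = 96.84 dB SPL.

97 dB SPL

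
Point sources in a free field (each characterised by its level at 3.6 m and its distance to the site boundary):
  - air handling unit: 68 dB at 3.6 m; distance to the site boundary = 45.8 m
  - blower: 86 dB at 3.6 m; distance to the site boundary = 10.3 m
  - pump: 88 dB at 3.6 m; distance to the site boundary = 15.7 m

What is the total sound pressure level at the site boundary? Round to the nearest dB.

79 dB

First find each source's level at the receiver (point-source: −20·log₁₀(r/r_ref)), then combine on an intensity basis.
air handling unit: 68 − 20·log₁₀(45.8/3.6) = 68 − 22.09 = 45.91 dB.
blower: 86 − 20·log₁₀(10.3/3.6) = 86 − 9.13 = 76.87 dB.
pump: 88 − 20·log₁₀(15.7/3.6) = 88 − 12.79 = 75.21 dB.
Σ 10^(L/10) = 8.185e+07 → L_total = 10·log₁₀(8.185e+07) = 79.13 dB.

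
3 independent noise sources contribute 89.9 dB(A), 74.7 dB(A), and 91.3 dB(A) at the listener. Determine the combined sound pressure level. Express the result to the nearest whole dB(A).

94 dB(A)

Incoherent sources combine by intensity addition: L_total = 10·log₁₀(Σ 10^(L_i/10)).
Σ 10^(L/10) = 10^(89.9/10) + 10^(74.7/10) + 10^(91.3/10) = 2.356e+09.
L_total = 10·log₁₀(2.356e+09) = 93.72 dB(A).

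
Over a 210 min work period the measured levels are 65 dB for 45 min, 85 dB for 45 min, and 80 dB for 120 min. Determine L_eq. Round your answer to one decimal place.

Weight each interval's intensity by its duration and average over T = 210 min:
Σ tᵢ·10^(Lᵢ/10) = 45·10^(65/10) + 45·10^(85/10) + 120·10^(80/10) = 2.637e+10.
L_eq = 10·log₁₀(2.637e+10/210) = 80.99 dB.

81.0 dB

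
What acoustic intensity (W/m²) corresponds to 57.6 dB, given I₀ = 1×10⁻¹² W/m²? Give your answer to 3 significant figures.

I = I₀·10^(L/10) = 10⁻¹² × 10^(57.6/10) = 10^(-6.240).

5.75e-07 W/m²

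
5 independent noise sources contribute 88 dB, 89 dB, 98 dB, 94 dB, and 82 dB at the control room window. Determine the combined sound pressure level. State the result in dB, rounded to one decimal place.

For uncorrelated sources the intensities add, so convert each level to linear form, sum, and take 10·log₁₀ of the total.
Σ 10^(L/10) = 10^(88/10) + 10^(89/10) + 10^(98/10) + 10^(94/10) + 10^(82/10) = 1.041e+10.
L_total = 10·log₁₀(1.041e+10) = 100.17 dB.

100.2 dB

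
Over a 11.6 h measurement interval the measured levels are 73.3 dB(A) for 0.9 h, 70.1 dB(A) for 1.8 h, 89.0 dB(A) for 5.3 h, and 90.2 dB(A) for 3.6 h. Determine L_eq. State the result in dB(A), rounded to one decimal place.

The energy average is taken in the linear domain: L_eq = 10·log₁₀[(Σ tᵢ·10^(Lᵢ/10))/T], T = 11.6 h.
Σ tᵢ·10^(Lᵢ/10) = 0.9·10^(73.3/10) + 1.8·10^(70.1/10) + 5.3·10^(89.0/10) + 3.6·10^(90.2/10) = 8.017e+09.
L_eq = 10·log₁₀(8.017e+09/11.6) = 88.40 dB(A).

88.4 dB(A)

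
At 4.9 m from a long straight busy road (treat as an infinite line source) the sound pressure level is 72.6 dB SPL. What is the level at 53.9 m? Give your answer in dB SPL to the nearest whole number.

62 dB SPL

Line-source attenuation: ΔL = 10·log₁₀(r₂/r₁) = 10·log₁₀(53.9/4.9) = 10.414 dB.
L₂ = 72.6 − 10·log₁₀(53.9/4.9) = 72.6 − 10.414 = 62.19 dB SPL.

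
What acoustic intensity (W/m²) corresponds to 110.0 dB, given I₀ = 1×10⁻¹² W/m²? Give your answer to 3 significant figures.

I = I₀·10^(L/10) = 10⁻¹² × 10^(110.0/10) = 10^(-1.000).

0.100 W/m²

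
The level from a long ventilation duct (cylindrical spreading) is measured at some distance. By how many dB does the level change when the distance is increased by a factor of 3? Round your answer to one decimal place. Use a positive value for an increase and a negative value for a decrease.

A line source loses 3 dB per doubling of distance; generally ΔL = −10·log₁₀(r₂/r₁).
ΔL = −10·log₁₀(3) = -4.77 dB.

-4.8 dB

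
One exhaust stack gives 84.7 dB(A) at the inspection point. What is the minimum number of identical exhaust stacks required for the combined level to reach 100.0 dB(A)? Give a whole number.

N identical sources give L₁ + 10·log₁₀ N, so require 10·log₁₀ N ≥ 100.0 − 84.7 = 15.3 dB.
N ≥ 10^(15.3/10) = 33.884, so N = 34.

34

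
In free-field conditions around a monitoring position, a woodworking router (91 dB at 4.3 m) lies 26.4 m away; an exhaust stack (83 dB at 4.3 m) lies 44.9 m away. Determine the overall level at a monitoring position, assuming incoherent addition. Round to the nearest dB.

Propagate each source to the receiver with L = L_ref − 20·log₁₀(r/r_ref), then add intensities.
woodworking router: 91 − 20·log₁₀(26.4/4.3) = 91 − 15.76 = 75.24 dB.
exhaust stack: 83 − 20·log₁₀(44.9/4.3) = 83 − 20.38 = 62.62 dB.
Σ 10^(L/10) = 3.523e+07 → L_total = 10·log₁₀(3.523e+07) = 75.47 dB.

75 dB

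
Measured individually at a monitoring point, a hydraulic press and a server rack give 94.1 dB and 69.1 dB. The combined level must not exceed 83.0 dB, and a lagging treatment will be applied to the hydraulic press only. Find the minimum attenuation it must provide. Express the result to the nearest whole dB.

Everything except the hydraulic press sums to 10^(69.1/10) = 8.128e+06 in linear terms, 69.10 dB.
To meet 83.0 dB overall, the treated hydraulic press may contribute at most 10^(83.0/10) − 8.128e+06 = 1.914e+08, i.e. 82.82 dB.
So the hydraulic press must be reduced from 94.1 to 82.82 dB: IL = 11.28 dB.

11 dB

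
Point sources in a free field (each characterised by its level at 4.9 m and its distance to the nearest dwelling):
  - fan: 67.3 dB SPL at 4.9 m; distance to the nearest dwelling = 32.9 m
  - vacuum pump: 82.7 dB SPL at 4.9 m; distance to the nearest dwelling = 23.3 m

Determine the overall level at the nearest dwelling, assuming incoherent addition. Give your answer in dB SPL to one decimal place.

69.2 dB SPL

Apply inverse-square spreading to bring every level to the receiver, then sum 10^(L/10).
fan: 67.3 − 20·log₁₀(32.9/4.9) = 67.3 − 16.54 = 50.76 dB SPL.
vacuum pump: 82.7 − 20·log₁₀(23.3/4.9) = 82.7 − 13.54 = 69.16 dB SPL.
Σ 10^(L/10) = 8.354e+06 → L_total = 10·log₁₀(8.354e+06) = 69.22 dB SPL.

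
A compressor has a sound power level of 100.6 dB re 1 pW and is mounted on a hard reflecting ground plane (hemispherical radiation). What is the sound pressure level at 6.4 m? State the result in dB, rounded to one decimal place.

The power spreads over a hemisphere of area 2π·r², so L_p = L_w − 10·log₁₀(2π·r²).
2π·r² = 257.4 m², 10·log₁₀ of that is 24.105 dB.
L_p = 100.6 − 24.105 = 76.49 dB.

76.5 dB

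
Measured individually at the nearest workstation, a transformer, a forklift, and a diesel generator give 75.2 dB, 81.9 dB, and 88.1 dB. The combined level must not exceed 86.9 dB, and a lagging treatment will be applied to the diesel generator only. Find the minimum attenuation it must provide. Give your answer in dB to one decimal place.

The untreated sources together contribute 10^(75.2/10) + 10^(81.9/10) = 1.880e+08, i.e. 82.74 dB.
The limit corresponds to 10^(86.9/10) = 4.898e+08; subtracting the fixed part leaves 3.018e+08 for the diesel generator, i.e. 84.80 dB.
Required insertion loss = 88.1 − 84.80 = 3.30 dB.

3.3 dB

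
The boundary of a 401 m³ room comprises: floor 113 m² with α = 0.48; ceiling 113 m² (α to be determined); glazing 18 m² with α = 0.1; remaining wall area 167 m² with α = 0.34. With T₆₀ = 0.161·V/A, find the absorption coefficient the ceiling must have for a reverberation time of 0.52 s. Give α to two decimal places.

From T₆₀ = 0.161·V/A, the target T₆₀ = 0.52 s needs A = 0.161·401/0.52 = 124.16 m².
Absorption from the other surfaces = 113·0.48 + 18·0.1 + 167·0.34 = 112.82 m², so the ceiling must supply 11.34 m² over 113 m².
α = 11.34/113 = 0.100.

0.10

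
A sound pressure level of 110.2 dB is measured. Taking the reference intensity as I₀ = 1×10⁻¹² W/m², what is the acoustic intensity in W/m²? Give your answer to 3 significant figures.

L = 10·log₁₀(I/I₀) ⇒ I = I₀·10^(L/10) = 10⁻¹² × 10^11.02.

0.105 W/m²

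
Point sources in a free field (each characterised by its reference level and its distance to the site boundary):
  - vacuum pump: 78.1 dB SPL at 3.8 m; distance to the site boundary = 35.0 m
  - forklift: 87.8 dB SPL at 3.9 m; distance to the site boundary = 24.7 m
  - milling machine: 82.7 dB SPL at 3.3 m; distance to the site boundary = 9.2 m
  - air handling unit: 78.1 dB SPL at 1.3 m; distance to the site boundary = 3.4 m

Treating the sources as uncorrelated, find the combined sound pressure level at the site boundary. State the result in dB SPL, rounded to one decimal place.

76.9 dB SPL

Apply inverse-square spreading to bring every level to the receiver, then sum 10^(L/10).
vacuum pump: 78.1 − 20·log₁₀(35.0/3.8) = 78.1 − 19.29 = 58.81 dB SPL.
forklift: 87.8 − 20·log₁₀(24.7/3.9) = 87.8 − 16.03 = 71.77 dB SPL.
milling machine: 82.7 − 20·log₁₀(9.2/3.3) = 82.7 − 8.91 = 73.79 dB SPL.
air handling unit: 78.1 − 20·log₁₀(3.4/1.3) = 78.1 − 8.35 = 69.75 dB SPL.
Σ 10^(L/10) = 4.918e+07 → L_total = 10·log₁₀(4.918e+07) = 76.92 dB SPL.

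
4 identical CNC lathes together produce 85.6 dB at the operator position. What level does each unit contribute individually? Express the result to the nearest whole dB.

80 dB

For N identical incoherent sources L_total = L₁ + 10·log₁₀ N, so L₁ = 85.6 − 10·log₁₀(4) = 85.6 − 6.021.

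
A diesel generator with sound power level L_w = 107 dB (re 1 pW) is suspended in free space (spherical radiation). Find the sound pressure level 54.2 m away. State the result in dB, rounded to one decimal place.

61.3 dB

Free-field spherical radiation: L_p = L_w − 10·log₁₀(4π·r²), r = 54.2 m.
4π·r² = 3.692e+04 m², 10·log₁₀ of that is 45.672 dB.
L_p = 107 − 45.672 = 61.33 dB.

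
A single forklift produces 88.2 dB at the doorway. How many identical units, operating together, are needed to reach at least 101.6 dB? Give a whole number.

22

Need L₁ + 10·log₁₀ N ≥ 101.6, i.e. log₁₀ N ≥ 1.34.
N ≥ 10^(13.4/10) = 21.878, so N = 22.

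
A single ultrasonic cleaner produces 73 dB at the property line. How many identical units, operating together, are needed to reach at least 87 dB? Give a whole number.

26

The shortfall is 87 − 73 = 14.0 dB, and N units add 10·log₁₀ N, so need 10·log₁₀ N ≥ 14.0.
N ≥ 10^(14.0/10) = 25.119, so N = 26.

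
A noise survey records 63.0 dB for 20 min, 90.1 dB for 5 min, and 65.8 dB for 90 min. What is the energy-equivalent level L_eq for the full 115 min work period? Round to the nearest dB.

The energy average is taken in the linear domain: L_eq = 10·log₁₀[(Σ tᵢ·10^(Lᵢ/10))/T], T = 115 min.
Σ tᵢ·10^(Lᵢ/10) = 20·10^(63.0/10) + 5·10^(90.1/10) + 90·10^(65.8/10) = 5.499e+09.
L_eq = 10·log₁₀(5.499e+09/115) = 76.80 dB.

77 dB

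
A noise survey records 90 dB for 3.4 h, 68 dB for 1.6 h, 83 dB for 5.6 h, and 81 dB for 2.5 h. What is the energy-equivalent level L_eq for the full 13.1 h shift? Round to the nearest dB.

The energy average is taken in the linear domain: L_eq = 10·log₁₀[(Σ tᵢ·10^(Lᵢ/10))/T], T = 13.1 h.
Σ tᵢ·10^(Lᵢ/10) = 3.4·10^(90/10) + 1.6·10^(68/10) + 5.6·10^(83/10) + 2.5·10^(81/10) = 4.842e+09.
L_eq = 10·log₁₀(4.842e+09/13.1) = 85.68 dB.

86 dB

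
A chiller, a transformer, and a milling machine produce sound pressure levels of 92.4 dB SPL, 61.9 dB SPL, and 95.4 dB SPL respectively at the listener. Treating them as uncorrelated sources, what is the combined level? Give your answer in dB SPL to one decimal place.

Incoherent sources combine by intensity addition: L_total = 10·log₁₀(Σ 10^(L_i/10)).
Σ 10^(L/10) = 10^(92.4/10) + 10^(61.9/10) + 10^(95.4/10) = 5.207e+09.
L_total = 10·log₁₀(5.207e+09) = 97.17 dB SPL.

97.2 dB SPL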